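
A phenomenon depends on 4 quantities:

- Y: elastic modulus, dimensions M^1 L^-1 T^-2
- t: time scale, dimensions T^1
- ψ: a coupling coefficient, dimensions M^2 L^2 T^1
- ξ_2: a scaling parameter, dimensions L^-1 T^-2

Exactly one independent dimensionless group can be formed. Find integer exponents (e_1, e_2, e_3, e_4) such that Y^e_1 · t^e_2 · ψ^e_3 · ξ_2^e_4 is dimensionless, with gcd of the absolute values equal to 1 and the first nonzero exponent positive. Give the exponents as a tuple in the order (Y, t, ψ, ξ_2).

(2, -3, -1, -4)

M: e_1·(1) + e_2·(0) + e_3·(2) + e_4·(0) = 0
L: e_1·(-1) + e_2·(0) + e_3·(2) + e_4·(-1) = 0
T: e_1·(-2) + e_2·(1) + e_3·(1) + e_4·(-2) = 0
Solving this homogeneous linear system for the smallest-integer solution (first nonzero entry positive) gives (2, -3, -1, -4).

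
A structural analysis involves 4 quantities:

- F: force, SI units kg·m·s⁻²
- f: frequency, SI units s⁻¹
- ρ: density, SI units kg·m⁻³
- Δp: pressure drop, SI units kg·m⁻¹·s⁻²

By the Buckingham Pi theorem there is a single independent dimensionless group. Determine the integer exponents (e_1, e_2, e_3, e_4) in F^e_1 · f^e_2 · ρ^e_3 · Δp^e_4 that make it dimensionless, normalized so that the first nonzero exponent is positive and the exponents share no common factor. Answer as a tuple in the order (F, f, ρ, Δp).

(1, 2, 1, -2)

M: e_1·(1) + e_2·(0) + e_3·(1) + e_4·(1) = 0
L: e_1·(1) + e_2·(0) + e_3·(-3) + e_4·(-1) = 0
T: e_1·(-2) + e_2·(-1) + e_3·(0) + e_4·(-2) = 0
Solving this homogeneous linear system for the smallest-integer solution (first nonzero entry positive) gives (1, 2, 1, -2).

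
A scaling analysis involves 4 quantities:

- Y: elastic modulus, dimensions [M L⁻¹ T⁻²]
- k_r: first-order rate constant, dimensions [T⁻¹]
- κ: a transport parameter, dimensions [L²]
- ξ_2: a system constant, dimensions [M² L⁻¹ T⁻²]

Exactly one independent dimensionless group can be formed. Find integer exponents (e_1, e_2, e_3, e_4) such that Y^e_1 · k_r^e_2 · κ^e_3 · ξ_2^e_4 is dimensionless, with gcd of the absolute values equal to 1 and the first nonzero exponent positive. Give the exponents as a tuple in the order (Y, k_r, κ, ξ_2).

(4, -4, 1, -2)

M: e_1·(1) + e_2·(0) + e_3·(0) + e_4·(2) = 0
L: e_1·(-1) + e_2·(0) + e_3·(2) + e_4·(-1) = 0
T: e_1·(-2) + e_2·(-1) + e_3·(0) + e_4·(-2) = 0
Solving this homogeneous linear system for the smallest-integer solution (first nonzero entry positive) gives (4, -4, 1, -2).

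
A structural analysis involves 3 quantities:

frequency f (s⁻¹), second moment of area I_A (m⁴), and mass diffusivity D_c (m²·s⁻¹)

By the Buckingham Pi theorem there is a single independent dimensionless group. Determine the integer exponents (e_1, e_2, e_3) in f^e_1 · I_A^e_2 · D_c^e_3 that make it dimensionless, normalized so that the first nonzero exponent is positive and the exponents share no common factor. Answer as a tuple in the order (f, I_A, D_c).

(2, 1, -2)

L: e_1·(0) + e_2·(4) + e_3·(2) = 0
T: e_1·(-1) + e_2·(0) + e_3·(-1) = 0
Solving this homogeneous linear system for the smallest-integer solution (first nonzero entry positive) gives (2, 1, -2).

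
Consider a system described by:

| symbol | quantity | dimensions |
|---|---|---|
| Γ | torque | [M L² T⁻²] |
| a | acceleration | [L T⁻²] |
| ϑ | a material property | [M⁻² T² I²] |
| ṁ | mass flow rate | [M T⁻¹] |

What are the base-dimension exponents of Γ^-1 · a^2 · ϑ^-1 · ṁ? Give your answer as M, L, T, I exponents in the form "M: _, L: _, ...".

Collect each base-dimension exponent across the product:
  M: −(1) + 2·(0) − (-2) + (1) = 2
  L: −(2) + 2·(1) − (0) + (0) = 0
  T: −(-2) + 2·(-2) − (2) + (-1) = -5
  I: −(0) + 2·(0) − (2) + (0) = -2
So the dimensions are [M² T⁻⁵ I⁻²].

M: 2, L: 0, T: -5, I: -2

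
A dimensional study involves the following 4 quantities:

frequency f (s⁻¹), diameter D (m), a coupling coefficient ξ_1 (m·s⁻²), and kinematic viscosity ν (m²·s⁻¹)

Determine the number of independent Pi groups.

2

There are 4 variables and 2 base dimensions (L, T).
The dimension matrix has rank 2.
Independent dimensionless groups: 4 − 2 = 2.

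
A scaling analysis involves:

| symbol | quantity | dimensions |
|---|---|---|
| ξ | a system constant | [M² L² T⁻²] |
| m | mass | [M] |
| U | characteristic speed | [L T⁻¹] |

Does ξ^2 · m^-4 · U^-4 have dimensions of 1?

Sum the exponent of each base dimension across the product:
  M: 2·[ξ]_M − 4·[m]_M − 4·[U]_M = 2·(2) − 4·(1) − 4·(0) = 0
  L: 2·[ξ]_L − 4·[m]_L − 4·[U]_L = 2·(2) − 4·(0) − 4·(1) = 0
  T: 2·[ξ]_T − 4·[m]_T − 4·[U]_T = 2·(-2) − 4·(0) − 4·(-1) = 0
All base exponents vanish — dimensionless.

yes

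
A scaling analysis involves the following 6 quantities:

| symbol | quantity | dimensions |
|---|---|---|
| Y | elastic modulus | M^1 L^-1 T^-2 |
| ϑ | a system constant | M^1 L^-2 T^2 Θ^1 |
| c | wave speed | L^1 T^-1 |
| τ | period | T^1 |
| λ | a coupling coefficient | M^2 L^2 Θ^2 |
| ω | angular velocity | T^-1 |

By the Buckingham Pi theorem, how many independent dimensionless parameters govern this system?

2

There are 6 variables and 4 base dimensions (M, L, T, Θ).
The dimension matrix has rank 4.
Independent dimensionless groups: 6 − 4 = 2.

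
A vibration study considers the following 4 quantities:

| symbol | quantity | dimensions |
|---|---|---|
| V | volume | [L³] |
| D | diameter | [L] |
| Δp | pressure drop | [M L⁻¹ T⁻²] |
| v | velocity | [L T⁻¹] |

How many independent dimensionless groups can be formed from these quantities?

There are 4 variables and 3 base dimensions (M, L, T).
The dimension matrix has rank 3.
Independent dimensionless groups: 4 − 3 = 1.

1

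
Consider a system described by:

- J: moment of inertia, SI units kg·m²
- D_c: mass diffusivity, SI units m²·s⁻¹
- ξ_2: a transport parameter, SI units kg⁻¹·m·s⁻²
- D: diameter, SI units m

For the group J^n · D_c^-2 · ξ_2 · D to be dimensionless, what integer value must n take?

Balance the M exponent: (1)·n from J, plus −2·(0) + (-1) + (0) = -1 from the rest, must sum to zero.
n − 1 = 0, so n = 1.

1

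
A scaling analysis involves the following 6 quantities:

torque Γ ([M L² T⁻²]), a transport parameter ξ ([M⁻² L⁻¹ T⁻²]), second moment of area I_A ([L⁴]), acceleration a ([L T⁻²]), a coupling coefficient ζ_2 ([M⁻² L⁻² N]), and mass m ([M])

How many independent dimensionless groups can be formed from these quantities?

2

There are 6 variables and 4 base dimensions (M, L, T, N).
The dimension matrix has rank 4.
Independent dimensionless groups: 6 − 4 = 2.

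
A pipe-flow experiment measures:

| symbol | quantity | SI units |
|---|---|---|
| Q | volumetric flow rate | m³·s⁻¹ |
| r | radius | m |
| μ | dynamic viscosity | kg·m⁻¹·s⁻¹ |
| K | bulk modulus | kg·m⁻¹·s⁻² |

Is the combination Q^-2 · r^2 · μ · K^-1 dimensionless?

no

Sum the exponent of each base dimension across the product:
  M: −2·[Q]_M + 2·[r]_M + [μ]_M − [K]_M = −2·(0) + 2·(0) + (1) − (1) = 0
  L: −2·[Q]_L + 2·[r]_L + [μ]_L − [K]_L = −2·(3) + 2·(1) + (-1) − (-1) = -4
  T: −2·[Q]_T + 2·[r]_T + [μ]_T − [K]_T = −2·(-1) + 2·(0) + (-1) − (-2) = 3
Net dimensions [L⁻⁴ T³] ≠ [1] — not dimensionless.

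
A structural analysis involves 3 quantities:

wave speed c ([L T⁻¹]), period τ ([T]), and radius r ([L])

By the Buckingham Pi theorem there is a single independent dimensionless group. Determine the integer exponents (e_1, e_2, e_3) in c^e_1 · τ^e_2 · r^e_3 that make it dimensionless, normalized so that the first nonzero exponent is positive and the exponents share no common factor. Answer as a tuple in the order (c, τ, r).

L: e_1·(1) + e_2·(0) + e_3·(1) = 0
T: e_1·(-1) + e_2·(1) + e_3·(0) = 0
Solving this homogeneous linear system for the smallest-integer solution (first nonzero entry positive) gives (1, 1, -1).

(1, 1, -1)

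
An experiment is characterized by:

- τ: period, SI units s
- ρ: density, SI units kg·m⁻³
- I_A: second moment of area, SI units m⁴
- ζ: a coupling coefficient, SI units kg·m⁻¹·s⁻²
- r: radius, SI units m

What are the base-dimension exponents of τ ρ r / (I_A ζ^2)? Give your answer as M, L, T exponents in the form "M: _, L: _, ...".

Collect each base-dimension exponent across the product:
  M: (0) + (1) − (0) − 2·(1) + (0) = -1
  L: (0) + (-3) − (4) − 2·(-1) + (1) = -4
  T: (1) + (0) − (0) − 2·(-2) + (0) = 5
So the dimensions are [M⁻¹ L⁻⁴ T⁵].

M: -1, L: -4, T: 5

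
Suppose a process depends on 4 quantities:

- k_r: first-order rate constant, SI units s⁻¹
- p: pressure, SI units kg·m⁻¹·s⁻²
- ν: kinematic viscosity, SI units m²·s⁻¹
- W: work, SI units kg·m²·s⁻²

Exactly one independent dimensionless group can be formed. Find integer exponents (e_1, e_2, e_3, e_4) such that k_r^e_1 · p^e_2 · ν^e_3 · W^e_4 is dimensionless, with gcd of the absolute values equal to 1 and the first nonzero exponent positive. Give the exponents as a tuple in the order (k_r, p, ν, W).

(3, -2, -3, 2)

M: e_1·(0) + e_2·(1) + e_3·(0) + e_4·(1) = 0
L: e_1·(0) + e_2·(-1) + e_3·(2) + e_4·(2) = 0
T: e_1·(-1) + e_2·(-2) + e_3·(-1) + e_4·(-2) = 0
Solving this homogeneous linear system for the smallest-integer solution (first nonzero entry positive) gives (3, -2, -3, 2).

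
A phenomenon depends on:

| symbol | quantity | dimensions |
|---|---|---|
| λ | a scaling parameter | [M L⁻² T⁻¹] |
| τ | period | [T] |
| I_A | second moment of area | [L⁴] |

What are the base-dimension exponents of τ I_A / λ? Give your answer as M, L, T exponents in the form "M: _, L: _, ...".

Collect each base-dimension exponent across the product:
  M: −(1) + (0) + (0) = -1
  L: −(-2) + (0) + (4) = 6
  T: −(-1) + (1) + (0) = 2
So the dimensions are [M⁻¹ L⁶ T²].

M: -1, L: 6, T: 2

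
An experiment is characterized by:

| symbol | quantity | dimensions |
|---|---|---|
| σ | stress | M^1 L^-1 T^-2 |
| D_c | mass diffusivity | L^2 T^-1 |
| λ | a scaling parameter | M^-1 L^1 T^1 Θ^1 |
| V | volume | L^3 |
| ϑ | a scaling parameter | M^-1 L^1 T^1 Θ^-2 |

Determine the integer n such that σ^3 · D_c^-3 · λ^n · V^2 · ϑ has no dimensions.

2

Balance the M exponent: (-1)·n from λ, plus 3·(1) − 3·(0) + 2·(0) + (-1) = 2 from the rest, must sum to zero.
−n + 2 = 0, so n = 2.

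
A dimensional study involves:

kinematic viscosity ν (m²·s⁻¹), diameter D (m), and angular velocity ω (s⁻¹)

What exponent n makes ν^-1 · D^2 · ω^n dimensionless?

1

Balance the T exponent: (-1)·n from ω, plus −(-1) + 2·(0) = 1 from the rest, must sum to zero.
−n + 1 = 0, so n = 1.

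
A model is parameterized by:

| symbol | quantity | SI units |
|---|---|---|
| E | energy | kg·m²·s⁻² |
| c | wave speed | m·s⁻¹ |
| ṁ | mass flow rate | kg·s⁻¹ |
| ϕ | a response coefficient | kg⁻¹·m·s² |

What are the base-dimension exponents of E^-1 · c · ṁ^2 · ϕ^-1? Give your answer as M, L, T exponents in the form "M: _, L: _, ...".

M: 2, L: -2, T: -3

Collect each base-dimension exponent across the product:
  M: −(1) + (0) + 2·(1) − (-1) = 2
  L: −(2) + (1) + 2·(0) − (1) = -2
  T: −(-2) + (-1) + 2·(-1) − (2) = -3
So the dimensions are [M² L⁻² T⁻³].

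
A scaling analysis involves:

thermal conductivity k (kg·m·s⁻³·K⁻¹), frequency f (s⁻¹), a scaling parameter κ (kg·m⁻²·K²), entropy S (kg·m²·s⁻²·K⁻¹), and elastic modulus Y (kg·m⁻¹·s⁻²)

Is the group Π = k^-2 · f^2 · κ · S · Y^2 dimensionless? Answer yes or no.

no

Sum the exponent of each base dimension across the product:
  M: −2·[k]_M + 2·[f]_M + [κ]_M + [S]_M + 2·[Y]_M = −2·(1) + 2·(0) + (1) + (1) + 2·(1) = 2
  L: −2·[k]_L + 2·[f]_L + [κ]_L + [S]_L + 2·[Y]_L = −2·(1) + 2·(0) + (-2) + (2) + 2·(-1) = -4
  T: −2·[k]_T + 2·[f]_T + [κ]_T + [S]_T + 2·[Y]_T = −2·(-3) + 2·(-1) + (0) + (-2) + 2·(-2) = -2
  Θ: −2·[k]_Θ + 2·[f]_Θ + [κ]_Θ + [S]_Θ + 2·[Y]_Θ = −2·(-1) + 2·(0) + (2) + (-1) + 2·(0) = 3
Net dimensions [M² L⁻⁴ T⁻² Θ³] ≠ [1] — not dimensionless.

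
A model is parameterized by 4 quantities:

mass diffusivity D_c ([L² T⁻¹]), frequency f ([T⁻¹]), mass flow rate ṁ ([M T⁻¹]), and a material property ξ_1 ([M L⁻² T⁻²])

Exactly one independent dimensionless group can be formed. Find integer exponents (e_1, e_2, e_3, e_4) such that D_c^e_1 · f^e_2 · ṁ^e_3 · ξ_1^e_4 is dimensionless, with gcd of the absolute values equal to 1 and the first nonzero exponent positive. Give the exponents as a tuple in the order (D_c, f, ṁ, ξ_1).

M: e_1·(0) + e_2·(0) + e_3·(1) + e_4·(1) = 0
L: e_1·(2) + e_2·(0) + e_3·(0) + e_4·(-2) = 0
T: e_1·(-1) + e_2·(-1) + e_3·(-1) + e_4·(-2) = 0
Solving this homogeneous linear system for the smallest-integer solution (first nonzero entry positive) gives (1, -2, -1, 1).

(1, -2, -1, 1)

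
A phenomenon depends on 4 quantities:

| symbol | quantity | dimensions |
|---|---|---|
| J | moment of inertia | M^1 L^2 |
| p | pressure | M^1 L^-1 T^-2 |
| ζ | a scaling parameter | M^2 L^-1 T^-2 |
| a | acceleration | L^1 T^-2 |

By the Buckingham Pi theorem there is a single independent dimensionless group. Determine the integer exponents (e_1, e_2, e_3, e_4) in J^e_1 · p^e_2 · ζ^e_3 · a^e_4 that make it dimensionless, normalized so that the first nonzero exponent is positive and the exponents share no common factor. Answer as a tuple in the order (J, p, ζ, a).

M: e_1·(1) + e_2·(1) + e_3·(2) + e_4·(0) = 0
L: e_1·(2) + e_2·(-1) + e_3·(-1) + e_4·(1) = 0
T: e_1·(0) + e_2·(-2) + e_3·(-2) + e_4·(-2) = 0
Solving this homogeneous linear system for the smallest-integer solution (first nonzero entry positive) gives (1, 3, -2, -1).

(1, 3, -2, -1)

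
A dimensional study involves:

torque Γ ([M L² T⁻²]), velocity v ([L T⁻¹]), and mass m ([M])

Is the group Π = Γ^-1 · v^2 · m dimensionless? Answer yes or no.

yes

Sum the exponent of each base dimension across the product:
  M: −[Γ]_M + 2·[v]_M + [m]_M = −(1) + 2·(0) + (1) = 0
  L: −[Γ]_L + 2·[v]_L + [m]_L = −(2) + 2·(1) + (0) = 0
  T: −[Γ]_T + 2·[v]_T + [m]_T = −(-2) + 2·(-1) + (0) = 0
All base exponents vanish — dimensionless.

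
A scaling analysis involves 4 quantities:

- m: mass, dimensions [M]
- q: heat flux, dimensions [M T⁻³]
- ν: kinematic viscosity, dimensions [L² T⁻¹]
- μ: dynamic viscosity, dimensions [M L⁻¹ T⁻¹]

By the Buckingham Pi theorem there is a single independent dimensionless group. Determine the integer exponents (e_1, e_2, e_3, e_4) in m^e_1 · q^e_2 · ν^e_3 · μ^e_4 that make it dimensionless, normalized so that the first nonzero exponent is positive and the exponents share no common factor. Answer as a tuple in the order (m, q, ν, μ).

M: e_1·(1) + e_2·(1) + e_3·(0) + e_4·(1) = 0
L: e_1·(0) + e_2·(0) + e_3·(2) + e_4·(-1) = 0
T: e_1·(0) + e_2·(-3) + e_3·(-1) + e_4·(-1) = 0
Solving this homogeneous linear system for the smallest-integer solution (first nonzero entry positive) gives (1, 1, -1, -2).

(1, 1, -1, -2)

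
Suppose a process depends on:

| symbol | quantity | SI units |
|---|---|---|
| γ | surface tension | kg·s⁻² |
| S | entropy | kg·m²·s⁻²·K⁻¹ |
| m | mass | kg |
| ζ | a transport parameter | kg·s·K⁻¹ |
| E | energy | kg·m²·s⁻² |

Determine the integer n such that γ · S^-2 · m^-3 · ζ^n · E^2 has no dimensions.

Balance the M exponent: (1)·n from ζ, plus (1) − 2·(1) − 3·(1) + 2·(1) = -2 from the rest, must sum to zero.
n − 2 = 0, so n = 2.

2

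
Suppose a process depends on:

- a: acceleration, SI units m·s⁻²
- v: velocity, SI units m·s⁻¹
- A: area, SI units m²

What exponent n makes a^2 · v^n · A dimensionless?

-4

Balance the L exponent: (1)·n from v, plus 2·(1) + (2) = 4 from the rest, must sum to zero.
n + 4 = 0, so n = -4.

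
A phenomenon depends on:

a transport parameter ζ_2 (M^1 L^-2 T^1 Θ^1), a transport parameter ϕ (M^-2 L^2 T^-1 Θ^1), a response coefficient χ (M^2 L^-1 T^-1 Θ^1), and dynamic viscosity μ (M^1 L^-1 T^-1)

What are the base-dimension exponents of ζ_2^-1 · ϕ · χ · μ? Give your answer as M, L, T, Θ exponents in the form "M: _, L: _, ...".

M: 0, L: 2, T: -4, Θ: 1

Collect each base-dimension exponent across the product:
  M: −(1) + (-2) + (2) + (1) = 0
  L: −(-2) + (2) + (-1) + (-1) = 2
  T: −(1) + (-1) + (-1) + (-1) = -4
  Θ: −(1) + (1) + (1) + (0) = 1
So the dimensions are [L² T⁻⁴ Θ].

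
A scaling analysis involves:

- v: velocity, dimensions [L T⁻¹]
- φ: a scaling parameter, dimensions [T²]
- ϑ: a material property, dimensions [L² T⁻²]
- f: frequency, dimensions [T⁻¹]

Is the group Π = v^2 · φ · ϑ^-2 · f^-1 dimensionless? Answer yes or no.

Sum the exponent of each base dimension across the product:
  L: 2·[v]_L + [φ]_L − 2·[ϑ]_L − [f]_L = 2·(1) + (0) − 2·(2) − (0) = -2
  T: 2·[v]_T + [φ]_T − 2·[ϑ]_T − [f]_T = 2·(-1) + (2) − 2·(-2) − (-1) = 5
Net dimensions [L⁻² T⁵] ≠ [1] — not dimensionless.

no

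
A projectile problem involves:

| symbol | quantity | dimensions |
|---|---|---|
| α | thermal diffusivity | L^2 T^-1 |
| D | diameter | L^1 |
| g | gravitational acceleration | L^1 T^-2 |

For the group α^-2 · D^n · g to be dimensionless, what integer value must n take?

Balance the L exponent: (1)·n from D, plus −2·(2) + (1) = -3 from the rest, must sum to zero.
n − 3 = 0, so n = 3.

3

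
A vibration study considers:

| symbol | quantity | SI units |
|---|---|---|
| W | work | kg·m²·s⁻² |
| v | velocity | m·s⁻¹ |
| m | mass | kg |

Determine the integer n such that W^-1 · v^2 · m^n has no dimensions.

1

Balance the M exponent: (1)·n from m, plus −(1) + 2·(0) = -1 from the rest, must sum to zero.
n − 1 = 0, so n = 1.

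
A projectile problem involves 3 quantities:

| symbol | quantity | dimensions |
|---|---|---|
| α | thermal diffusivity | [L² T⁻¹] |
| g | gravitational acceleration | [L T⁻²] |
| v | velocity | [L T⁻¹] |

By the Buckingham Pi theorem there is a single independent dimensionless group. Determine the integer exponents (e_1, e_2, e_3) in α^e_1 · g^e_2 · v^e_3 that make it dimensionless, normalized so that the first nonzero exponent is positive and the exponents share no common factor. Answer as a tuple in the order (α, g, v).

L: e_1·(2) + e_2·(1) + e_3·(1) = 0
T: e_1·(-1) + e_2·(-2) + e_3·(-1) = 0
Solving this homogeneous linear system for the smallest-integer solution (first nonzero entry positive) gives (1, 1, -3).

(1, 1, -3)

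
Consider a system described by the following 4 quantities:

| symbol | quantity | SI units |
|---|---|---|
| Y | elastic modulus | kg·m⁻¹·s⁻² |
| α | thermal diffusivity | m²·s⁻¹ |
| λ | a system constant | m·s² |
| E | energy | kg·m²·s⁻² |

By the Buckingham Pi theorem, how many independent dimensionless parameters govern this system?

1

There are 4 variables and 3 base dimensions (M, L, T).
The dimension matrix has rank 3.
Independent dimensionless groups: 4 − 3 = 1.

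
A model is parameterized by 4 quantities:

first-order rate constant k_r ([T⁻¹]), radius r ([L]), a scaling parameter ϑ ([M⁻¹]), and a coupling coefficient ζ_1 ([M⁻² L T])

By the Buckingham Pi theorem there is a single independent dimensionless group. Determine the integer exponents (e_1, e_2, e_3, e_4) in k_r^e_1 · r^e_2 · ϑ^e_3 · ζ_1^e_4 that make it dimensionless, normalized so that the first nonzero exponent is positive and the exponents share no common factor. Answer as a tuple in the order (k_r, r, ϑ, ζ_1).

M: e_1·(0) + e_2·(0) + e_3·(-1) + e_4·(-2) = 0
L: e_1·(0) + e_2·(1) + e_3·(0) + e_4·(1) = 0
T: e_1·(-1) + e_2·(0) + e_3·(0) + e_4·(1) = 0
Solving this homogeneous linear system for the smallest-integer solution (first nonzero entry positive) gives (1, -1, -2, 1).

(1, -1, -2, 1)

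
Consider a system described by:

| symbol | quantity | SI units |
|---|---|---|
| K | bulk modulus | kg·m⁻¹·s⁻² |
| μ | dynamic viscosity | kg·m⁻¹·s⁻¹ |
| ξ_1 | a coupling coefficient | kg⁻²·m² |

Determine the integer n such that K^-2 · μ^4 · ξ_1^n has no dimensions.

1

Balance the M exponent: (-2)·n from ξ_1, plus −2·(1) + 4·(1) = 2 from the rest, must sum to zero.
-2n + 2 = 0, so n = 1.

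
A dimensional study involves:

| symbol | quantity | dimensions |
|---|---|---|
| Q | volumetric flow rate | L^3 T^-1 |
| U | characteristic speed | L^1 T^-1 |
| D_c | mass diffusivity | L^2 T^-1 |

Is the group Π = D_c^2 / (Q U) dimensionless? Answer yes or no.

yes

Sum the exponent of each base dimension across the product:
  L: −[Q]_L − [U]_L + 2·[D_c]_L = −(3) − (1) + 2·(2) = 0
  T: −[Q]_T − [U]_T + 2·[D_c]_T = −(-1) − (-1) + 2·(-1) = 0
All base exponents vanish — dimensionless.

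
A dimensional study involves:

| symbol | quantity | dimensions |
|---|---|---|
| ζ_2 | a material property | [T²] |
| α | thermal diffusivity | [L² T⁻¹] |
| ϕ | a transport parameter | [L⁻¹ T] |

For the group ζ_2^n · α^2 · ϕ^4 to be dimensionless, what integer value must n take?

Balance the T exponent: (2)·n from ζ_2, plus 2·(-1) + 4·(1) = 2 from the rest, must sum to zero.
2n + 2 = 0, so n = -1.

-1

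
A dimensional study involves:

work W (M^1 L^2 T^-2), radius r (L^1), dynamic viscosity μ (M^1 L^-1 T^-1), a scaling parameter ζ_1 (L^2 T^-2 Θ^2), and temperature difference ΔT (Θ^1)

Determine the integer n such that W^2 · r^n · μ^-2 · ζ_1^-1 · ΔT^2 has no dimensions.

-4

Balance the L exponent: (1)·n from r, plus 2·(2) − 2·(-1) − (2) + 2·(0) = 4 from the rest, must sum to zero.
n + 4 = 0, so n = -4.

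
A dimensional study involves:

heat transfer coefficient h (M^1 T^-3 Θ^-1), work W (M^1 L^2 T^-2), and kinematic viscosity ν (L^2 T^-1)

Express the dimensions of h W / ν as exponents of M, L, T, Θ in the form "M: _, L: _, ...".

Collect each base-dimension exponent across the product:
  M: (1) + (1) − (0) = 2
  L: (0) + (2) − (2) = 0
  T: (-3) + (-2) − (-1) = -4
  Θ: (-1) + (0) − (0) = -1
So the dimensions are [M² T⁻⁴ Θ⁻¹].

M: 2, L: 0, T: -4, Θ: -1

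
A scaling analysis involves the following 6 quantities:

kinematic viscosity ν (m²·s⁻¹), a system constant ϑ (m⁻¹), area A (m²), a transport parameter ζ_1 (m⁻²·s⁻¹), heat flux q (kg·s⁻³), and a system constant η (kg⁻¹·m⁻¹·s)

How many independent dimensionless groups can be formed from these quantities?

There are 6 variables and 3 base dimensions (M, L, T).
The dimension matrix has rank 3.
Independent dimensionless groups: 6 − 3 = 3.

3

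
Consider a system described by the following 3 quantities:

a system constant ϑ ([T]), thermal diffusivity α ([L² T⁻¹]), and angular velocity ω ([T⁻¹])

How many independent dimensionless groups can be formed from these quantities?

1

There are 3 variables and 2 base dimensions (L, T).
The dimension matrix has rank 2.
Independent dimensionless groups: 3 − 2 = 1.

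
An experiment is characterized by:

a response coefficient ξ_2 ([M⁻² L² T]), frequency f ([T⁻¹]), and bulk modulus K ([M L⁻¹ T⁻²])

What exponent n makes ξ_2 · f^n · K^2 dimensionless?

-3

Balance the T exponent: (-1)·n from f, plus (1) + 2·(-2) = -3 from the rest, must sum to zero.
−n − 3 = 0, so n = -3.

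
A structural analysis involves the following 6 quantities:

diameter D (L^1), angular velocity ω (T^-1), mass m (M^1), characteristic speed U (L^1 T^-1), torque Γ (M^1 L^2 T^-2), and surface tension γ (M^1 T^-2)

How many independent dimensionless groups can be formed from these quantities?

3

There are 6 variables and 3 base dimensions (M, L, T).
The dimension matrix has rank 3.
Independent dimensionless groups: 6 − 3 = 3.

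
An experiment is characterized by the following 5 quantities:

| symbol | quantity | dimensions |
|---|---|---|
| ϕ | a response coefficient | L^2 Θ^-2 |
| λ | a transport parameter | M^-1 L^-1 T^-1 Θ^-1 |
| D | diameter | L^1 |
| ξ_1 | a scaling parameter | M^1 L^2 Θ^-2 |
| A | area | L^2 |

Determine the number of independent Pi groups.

1

There are 5 variables and 4 base dimensions (M, L, T, Θ).
The dimension matrix has rank 4.
Independent dimensionless groups: 5 − 4 = 1.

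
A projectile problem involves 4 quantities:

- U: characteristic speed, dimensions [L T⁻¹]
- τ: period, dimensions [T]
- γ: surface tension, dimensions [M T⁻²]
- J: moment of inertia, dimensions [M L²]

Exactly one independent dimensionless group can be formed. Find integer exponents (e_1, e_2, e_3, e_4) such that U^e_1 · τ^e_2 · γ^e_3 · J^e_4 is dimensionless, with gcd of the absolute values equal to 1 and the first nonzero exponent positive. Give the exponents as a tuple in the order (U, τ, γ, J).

M: e_1·(0) + e_2·(0) + e_3·(1) + e_4·(1) = 0
L: e_1·(1) + e_2·(0) + e_3·(0) + e_4·(2) = 0
T: e_1·(-1) + e_2·(1) + e_3·(-2) + e_4·(0) = 0
Solving this homogeneous linear system for the smallest-integer solution (first nonzero entry positive) gives (2, 4, 1, -1).

(2, 4, 1, -1)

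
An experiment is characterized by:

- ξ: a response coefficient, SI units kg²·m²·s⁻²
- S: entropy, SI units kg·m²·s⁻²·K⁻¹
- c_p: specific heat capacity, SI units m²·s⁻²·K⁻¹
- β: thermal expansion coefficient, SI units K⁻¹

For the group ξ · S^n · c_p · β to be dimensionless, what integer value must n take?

Balance the M exponent: (1)·n from S, plus (2) + (0) + (0) = 2 from the rest, must sum to zero.
n + 2 = 0, so n = -2.

-2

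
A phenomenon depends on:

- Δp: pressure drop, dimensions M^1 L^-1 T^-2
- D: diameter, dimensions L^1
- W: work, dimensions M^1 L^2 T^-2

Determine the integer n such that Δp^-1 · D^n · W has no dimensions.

-3

Balance the L exponent: (1)·n from D, plus −(-1) + (2) = 3 from the rest, must sum to zero.
n + 3 = 0, so n = -3.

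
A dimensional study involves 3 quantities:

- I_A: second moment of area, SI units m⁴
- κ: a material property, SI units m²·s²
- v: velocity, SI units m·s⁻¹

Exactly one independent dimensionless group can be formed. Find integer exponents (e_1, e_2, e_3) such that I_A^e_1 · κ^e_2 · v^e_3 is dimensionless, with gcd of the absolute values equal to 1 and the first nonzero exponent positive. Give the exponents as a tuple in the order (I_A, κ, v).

(1, -1, -2)

L: e_1·(4) + e_2·(2) + e_3·(1) = 0
T: e_1·(0) + e_2·(2) + e_3·(-1) = 0
Solving this homogeneous linear system for the smallest-integer solution (first nonzero entry positive) gives (1, -1, -2).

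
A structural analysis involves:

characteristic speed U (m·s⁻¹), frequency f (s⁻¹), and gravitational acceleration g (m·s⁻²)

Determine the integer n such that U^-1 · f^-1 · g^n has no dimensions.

Balance the L exponent: (1)·n from g, plus −(1) − (0) = -1 from the rest, must sum to zero.
n − 1 = 0, so n = 1.

1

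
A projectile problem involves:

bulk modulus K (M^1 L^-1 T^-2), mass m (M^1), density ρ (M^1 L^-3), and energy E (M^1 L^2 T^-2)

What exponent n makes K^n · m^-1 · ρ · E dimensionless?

-1

Balance the M exponent: (1)·n from K, plus −(1) + (1) + (1) = 1 from the rest, must sum to zero.
n + 1 = 0, so n = -1.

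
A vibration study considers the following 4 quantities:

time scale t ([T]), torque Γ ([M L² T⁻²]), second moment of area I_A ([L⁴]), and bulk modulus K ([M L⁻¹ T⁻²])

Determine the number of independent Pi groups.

1

There are 4 variables and 3 base dimensions (M, L, T).
The dimension matrix has rank 3.
Independent dimensionless groups: 4 − 3 = 1.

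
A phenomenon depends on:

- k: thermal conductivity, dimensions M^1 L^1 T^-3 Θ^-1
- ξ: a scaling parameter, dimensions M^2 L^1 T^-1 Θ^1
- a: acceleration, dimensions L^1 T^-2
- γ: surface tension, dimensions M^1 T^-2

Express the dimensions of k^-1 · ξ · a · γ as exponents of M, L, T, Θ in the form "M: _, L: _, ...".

M: 2, L: 1, T: -2, Θ: 2

Collect each base-dimension exponent across the product:
  M: −(1) + (2) + (0) + (1) = 2
  L: −(1) + (1) + (1) + (0) = 1
  T: −(-3) + (-1) + (-2) + (-2) = -2
  Θ: −(-1) + (1) + (0) + (0) = 2
So the dimensions are [M² L T⁻² Θ²].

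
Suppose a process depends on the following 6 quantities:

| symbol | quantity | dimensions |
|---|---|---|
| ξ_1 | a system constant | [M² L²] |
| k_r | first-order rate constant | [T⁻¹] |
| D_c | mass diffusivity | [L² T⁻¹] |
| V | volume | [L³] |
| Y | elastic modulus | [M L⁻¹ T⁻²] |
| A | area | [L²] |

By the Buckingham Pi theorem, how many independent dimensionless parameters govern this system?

3

There are 6 variables and 3 base dimensions (M, L, T).
The dimension matrix has rank 3.
Independent dimensionless groups: 6 − 3 = 3.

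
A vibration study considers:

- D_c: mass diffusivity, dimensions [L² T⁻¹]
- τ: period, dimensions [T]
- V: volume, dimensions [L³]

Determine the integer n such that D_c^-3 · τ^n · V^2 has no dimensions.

Balance the T exponent: (1)·n from τ, plus −3·(-1) + 2·(0) = 3 from the rest, must sum to zero.
n + 3 = 0, so n = -3.

-3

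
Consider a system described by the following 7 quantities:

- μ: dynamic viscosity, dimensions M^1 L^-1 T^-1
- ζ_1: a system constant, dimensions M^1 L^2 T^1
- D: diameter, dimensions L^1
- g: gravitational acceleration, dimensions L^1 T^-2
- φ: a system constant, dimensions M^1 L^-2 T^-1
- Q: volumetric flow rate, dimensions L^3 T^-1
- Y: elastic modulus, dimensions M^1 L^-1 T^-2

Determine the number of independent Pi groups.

4

There are 7 variables and 3 base dimensions (M, L, T).
The dimension matrix has rank 3.
Independent dimensionless groups: 7 − 3 = 4.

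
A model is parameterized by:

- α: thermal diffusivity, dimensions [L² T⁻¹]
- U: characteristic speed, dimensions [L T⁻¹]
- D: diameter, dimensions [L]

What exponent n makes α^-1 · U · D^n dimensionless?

Balance the L exponent: (1)·n from D, plus −(2) + (1) = -1 from the rest, must sum to zero.
n − 1 = 0, so n = 1.

1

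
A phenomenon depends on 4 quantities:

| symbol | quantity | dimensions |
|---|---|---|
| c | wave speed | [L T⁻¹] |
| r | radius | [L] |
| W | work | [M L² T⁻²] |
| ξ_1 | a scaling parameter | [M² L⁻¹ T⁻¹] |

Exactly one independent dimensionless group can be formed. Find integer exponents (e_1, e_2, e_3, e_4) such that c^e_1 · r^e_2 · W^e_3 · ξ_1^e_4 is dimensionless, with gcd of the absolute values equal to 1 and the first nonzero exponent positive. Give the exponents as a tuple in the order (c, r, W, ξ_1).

M: e_1·(0) + e_2·(0) + e_3·(1) + e_4·(2) = 0
L: e_1·(1) + e_2·(1) + e_3·(2) + e_4·(-1) = 0
T: e_1·(-1) + e_2·(0) + e_3·(-2) + e_4·(-1) = 0
Solving this homogeneous linear system for the smallest-integer solution (first nonzero entry positive) gives (3, 2, -2, 1).

(3, 2, -2, 1)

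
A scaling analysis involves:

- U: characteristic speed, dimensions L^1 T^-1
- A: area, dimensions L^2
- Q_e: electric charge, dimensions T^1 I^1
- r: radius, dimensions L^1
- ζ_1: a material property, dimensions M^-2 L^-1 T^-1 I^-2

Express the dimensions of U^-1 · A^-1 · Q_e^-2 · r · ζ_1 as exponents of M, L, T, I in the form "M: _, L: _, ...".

M: -2, L: -3, T: -2, I: -4

Collect each base-dimension exponent across the product:
  M: −(0) − (0) − 2·(0) + (0) + (-2) = -2
  L: −(1) − (2) − 2·(0) + (1) + (-1) = -3
  T: −(-1) − (0) − 2·(1) + (0) + (-1) = -2
  I: −(0) − (0) − 2·(1) + (0) + (-2) = -4
So the dimensions are [M⁻² L⁻³ T⁻² I⁻⁴].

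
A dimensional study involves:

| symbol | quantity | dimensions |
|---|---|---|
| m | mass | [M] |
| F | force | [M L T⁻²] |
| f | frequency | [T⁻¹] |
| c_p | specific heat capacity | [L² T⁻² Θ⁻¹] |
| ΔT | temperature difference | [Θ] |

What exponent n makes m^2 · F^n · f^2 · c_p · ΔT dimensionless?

-2

Balance the M exponent: (1)·n from F, plus 2·(1) + 2·(0) + (0) + (0) = 2 from the rest, must sum to zero.
n + 2 = 0, so n = -2.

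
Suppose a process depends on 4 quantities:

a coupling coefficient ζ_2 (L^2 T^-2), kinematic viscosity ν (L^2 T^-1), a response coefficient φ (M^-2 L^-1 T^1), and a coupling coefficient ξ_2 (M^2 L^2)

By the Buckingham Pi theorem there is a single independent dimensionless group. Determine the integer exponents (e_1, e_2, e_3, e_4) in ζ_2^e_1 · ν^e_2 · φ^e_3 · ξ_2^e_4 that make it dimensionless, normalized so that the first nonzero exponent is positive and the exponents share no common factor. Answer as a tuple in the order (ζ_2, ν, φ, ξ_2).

(3, -4, 2, 2)

M: e_1·(0) + e_2·(0) + e_3·(-2) + e_4·(2) = 0
L: e_1·(2) + e_2·(2) + e_3·(-1) + e_4·(2) = 0
T: e_1·(-2) + e_2·(-1) + e_3·(1) + e_4·(0) = 0
Solving this homogeneous linear system for the smallest-integer solution (first nonzero entry positive) gives (3, -4, 2, 2).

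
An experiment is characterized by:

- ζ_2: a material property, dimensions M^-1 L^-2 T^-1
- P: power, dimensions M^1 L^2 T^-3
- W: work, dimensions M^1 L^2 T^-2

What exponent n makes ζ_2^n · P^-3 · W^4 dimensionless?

Balance the M exponent: (-1)·n from ζ_2, plus −3·(1) + 4·(1) = 1 from the rest, must sum to zero.
−n + 1 = 0, so n = 1.

1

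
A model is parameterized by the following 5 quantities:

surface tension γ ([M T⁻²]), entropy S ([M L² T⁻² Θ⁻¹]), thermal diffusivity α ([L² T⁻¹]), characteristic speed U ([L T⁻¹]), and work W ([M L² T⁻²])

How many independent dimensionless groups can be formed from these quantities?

There are 5 variables and 4 base dimensions (M, L, T, Θ).
The dimension matrix has rank 4.
Independent dimensionless groups: 5 − 4 = 1.

1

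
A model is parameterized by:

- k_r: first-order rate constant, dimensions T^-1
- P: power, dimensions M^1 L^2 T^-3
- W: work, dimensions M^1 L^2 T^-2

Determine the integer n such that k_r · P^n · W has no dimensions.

Balance the M exponent: (1)·n from P, plus (0) + (1) = 1 from the rest, must sum to zero.
n + 1 = 0, so n = -1.

-1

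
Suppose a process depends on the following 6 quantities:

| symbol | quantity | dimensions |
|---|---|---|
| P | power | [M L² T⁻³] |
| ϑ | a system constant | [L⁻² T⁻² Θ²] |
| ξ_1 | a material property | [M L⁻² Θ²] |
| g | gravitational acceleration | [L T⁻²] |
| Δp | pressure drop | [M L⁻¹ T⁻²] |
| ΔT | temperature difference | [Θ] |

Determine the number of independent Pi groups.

2

There are 6 variables and 4 base dimensions (M, L, T, Θ).
The dimension matrix has rank 4.
Independent dimensionless groups: 6 − 4 = 2.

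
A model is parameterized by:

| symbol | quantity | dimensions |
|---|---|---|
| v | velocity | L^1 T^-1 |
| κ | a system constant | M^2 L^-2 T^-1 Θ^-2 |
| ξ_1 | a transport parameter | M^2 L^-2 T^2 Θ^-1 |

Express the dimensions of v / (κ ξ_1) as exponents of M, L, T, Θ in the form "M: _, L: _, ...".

M: -4, L: 5, T: -2, Θ: 3

Collect each base-dimension exponent across the product:
  M: (0) − (2) − (2) = -4
  L: (1) − (-2) − (-2) = 5
  T: (-1) − (-1) − (2) = -2
  Θ: (0) − (-2) − (-1) = 3
So the dimensions are [M⁻⁴ L⁵ T⁻² Θ³].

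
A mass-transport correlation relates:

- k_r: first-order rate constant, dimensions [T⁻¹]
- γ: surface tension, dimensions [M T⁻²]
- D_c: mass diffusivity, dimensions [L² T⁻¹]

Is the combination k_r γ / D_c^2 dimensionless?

no

Sum the exponent of each base dimension across the product:
  M: [k_r]_M + [γ]_M − 2·[D_c]_M = (0) + (1) − 2·(0) = 1
  L: [k_r]_L + [γ]_L − 2·[D_c]_L = (0) + (0) − 2·(2) = -4
  T: [k_r]_T + [γ]_T − 2·[D_c]_T = (-1) + (-2) − 2·(-1) = -1
Net dimensions [M L⁻⁴ T⁻¹] ≠ [1] — not dimensionless.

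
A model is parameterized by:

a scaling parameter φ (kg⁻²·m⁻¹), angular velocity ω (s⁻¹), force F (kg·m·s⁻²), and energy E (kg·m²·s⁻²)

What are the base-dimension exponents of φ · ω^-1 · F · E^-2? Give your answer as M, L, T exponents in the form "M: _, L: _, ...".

Collect each base-dimension exponent across the product:
  M: (-2) − (0) + (1) − 2·(1) = -3
  L: (-1) − (0) + (1) − 2·(2) = -4
  T: (0) − (-1) + (-2) − 2·(-2) = 3
So the dimensions are [M⁻³ L⁻⁴ T³].

M: -3, L: -4, T: 3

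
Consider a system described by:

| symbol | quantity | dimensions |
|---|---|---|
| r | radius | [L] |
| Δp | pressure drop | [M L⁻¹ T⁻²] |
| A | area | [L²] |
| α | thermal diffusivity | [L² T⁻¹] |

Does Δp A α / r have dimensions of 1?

Sum the exponent of each base dimension across the product:
  M: −[r]_M + [Δp]_M + [A]_M + [α]_M = −(0) + (1) + (0) + (0) = 1
  L: −[r]_L + [Δp]_L + [A]_L + [α]_L = −(1) + (-1) + (2) + (2) = 2
  T: −[r]_T + [Δp]_T + [A]_T + [α]_T = −(0) + (-2) + (0) + (-1) = -3
Net dimensions [M L² T⁻³] ≠ [1] — not dimensionless.

no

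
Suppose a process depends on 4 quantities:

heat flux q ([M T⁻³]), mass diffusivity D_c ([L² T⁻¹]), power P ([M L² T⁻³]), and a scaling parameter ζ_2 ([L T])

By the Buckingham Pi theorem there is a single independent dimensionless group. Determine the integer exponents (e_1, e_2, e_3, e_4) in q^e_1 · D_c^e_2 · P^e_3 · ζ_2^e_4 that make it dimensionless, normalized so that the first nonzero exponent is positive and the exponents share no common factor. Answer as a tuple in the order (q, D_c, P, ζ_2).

(3, 2, -3, 2)

M: e_1·(1) + e_2·(0) + e_3·(1) + e_4·(0) = 0
L: e_1·(0) + e_2·(2) + e_3·(2) + e_4·(1) = 0
T: e_1·(-3) + e_2·(-1) + e_3·(-3) + e_4·(1) = 0
Solving this homogeneous linear system for the smallest-integer solution (first nonzero entry positive) gives (3, 2, -3, 2).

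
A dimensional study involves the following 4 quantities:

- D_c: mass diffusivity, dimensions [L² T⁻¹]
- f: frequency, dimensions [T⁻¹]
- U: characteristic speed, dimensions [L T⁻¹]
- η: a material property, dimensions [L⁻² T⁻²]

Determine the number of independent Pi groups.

There are 4 variables and 2 base dimensions (L, T).
The dimension matrix has rank 2.
Independent dimensionless groups: 4 − 2 = 2.

2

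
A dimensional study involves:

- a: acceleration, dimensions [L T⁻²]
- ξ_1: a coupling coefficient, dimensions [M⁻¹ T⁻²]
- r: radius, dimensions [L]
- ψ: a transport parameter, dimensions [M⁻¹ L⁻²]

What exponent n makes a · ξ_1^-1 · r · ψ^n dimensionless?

1

Balance the M exponent: (-1)·n from ψ, plus (0) − (-1) + (0) = 1 from the rest, must sum to zero.
−n + 1 = 0, so n = 1.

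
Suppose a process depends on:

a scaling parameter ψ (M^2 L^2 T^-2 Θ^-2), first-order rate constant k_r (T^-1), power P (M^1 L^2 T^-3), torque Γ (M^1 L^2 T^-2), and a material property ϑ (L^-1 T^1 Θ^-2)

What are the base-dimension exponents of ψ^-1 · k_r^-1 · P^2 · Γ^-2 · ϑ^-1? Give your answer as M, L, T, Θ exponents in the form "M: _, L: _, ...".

Collect each base-dimension exponent across the product:
  M: −(2) − (0) + 2·(1) − 2·(1) − (0) = -2
  L: −(2) − (0) + 2·(2) − 2·(2) − (-1) = -1
  T: −(-2) − (-1) + 2·(-3) − 2·(-2) − (1) = 0
  Θ: −(-2) − (0) + 2·(0) − 2·(0) − (-2) = 4
So the dimensions are [M⁻² L⁻¹ Θ⁴].

M: -2, L: -1, T: 0, Θ: 4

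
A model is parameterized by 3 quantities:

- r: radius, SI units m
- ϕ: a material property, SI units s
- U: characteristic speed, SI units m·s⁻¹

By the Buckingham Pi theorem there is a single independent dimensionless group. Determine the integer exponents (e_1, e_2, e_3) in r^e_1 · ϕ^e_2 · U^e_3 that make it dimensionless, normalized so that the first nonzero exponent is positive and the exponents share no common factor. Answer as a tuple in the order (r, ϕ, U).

L: e_1·(1) + e_2·(0) + e_3·(1) = 0
T: e_1·(0) + e_2·(1) + e_3·(-1) = 0
Solving this homogeneous linear system for the smallest-integer solution (first nonzero entry positive) gives (1, -1, -1).

(1, -1, -1)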